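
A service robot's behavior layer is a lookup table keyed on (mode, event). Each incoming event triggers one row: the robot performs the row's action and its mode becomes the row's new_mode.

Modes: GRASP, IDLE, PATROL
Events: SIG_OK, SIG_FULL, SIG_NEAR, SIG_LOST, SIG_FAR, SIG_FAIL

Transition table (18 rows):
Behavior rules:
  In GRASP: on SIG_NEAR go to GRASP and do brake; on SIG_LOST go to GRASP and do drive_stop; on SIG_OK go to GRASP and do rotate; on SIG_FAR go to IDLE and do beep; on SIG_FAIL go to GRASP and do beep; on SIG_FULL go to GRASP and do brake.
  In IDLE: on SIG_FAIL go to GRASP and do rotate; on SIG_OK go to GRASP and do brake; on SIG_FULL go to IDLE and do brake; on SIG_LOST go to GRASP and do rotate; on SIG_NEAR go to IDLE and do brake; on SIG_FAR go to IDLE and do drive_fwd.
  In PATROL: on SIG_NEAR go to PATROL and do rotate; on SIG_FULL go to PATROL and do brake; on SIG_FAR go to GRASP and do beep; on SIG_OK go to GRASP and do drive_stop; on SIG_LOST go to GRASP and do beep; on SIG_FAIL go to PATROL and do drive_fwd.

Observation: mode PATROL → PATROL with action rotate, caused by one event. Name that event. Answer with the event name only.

try SIG_OK: (PATROL, SIG_OK) → (GRASP, drive_stop)
try SIG_FULL: (PATROL, SIG_FULL) → (PATROL, brake)
try SIG_NEAR: (PATROL, SIG_NEAR) → (PATROL, rotate)  ← matches
try SIG_LOST: (PATROL, SIG_LOST) → (GRASP, beep)
try SIG_FAR: (PATROL, SIG_FAR) → (GRASP, beep)
try SIG_FAIL: (PATROL, SIG_FAIL) → (PATROL, drive_fwd)

SIG_NEAR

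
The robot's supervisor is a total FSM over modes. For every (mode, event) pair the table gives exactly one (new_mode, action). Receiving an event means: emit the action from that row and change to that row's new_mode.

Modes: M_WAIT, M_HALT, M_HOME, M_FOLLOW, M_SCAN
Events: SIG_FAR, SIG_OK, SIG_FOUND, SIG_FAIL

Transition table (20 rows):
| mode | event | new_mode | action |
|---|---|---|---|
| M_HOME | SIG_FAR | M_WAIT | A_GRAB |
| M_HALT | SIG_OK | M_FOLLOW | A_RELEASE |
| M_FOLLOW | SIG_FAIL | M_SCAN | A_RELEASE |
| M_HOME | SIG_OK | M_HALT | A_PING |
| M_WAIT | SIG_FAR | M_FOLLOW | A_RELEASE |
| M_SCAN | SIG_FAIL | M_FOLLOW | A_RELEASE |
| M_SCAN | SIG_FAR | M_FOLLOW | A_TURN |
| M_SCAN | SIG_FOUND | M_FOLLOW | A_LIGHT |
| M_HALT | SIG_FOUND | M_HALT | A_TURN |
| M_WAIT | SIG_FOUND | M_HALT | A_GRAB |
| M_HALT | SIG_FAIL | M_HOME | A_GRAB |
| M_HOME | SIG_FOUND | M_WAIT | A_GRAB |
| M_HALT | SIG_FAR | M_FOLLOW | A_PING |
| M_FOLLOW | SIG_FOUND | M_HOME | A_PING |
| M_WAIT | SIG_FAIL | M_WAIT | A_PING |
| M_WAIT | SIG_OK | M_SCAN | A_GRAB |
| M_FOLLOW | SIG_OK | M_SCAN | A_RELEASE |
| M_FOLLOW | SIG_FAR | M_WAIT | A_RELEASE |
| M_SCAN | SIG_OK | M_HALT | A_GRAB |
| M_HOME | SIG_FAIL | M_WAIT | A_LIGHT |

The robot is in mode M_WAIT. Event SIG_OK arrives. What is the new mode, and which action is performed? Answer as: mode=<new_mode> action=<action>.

current mode = M_WAIT; filter table to that mode:
  (M_WAIT, SIG_FAR) → (M_FOLLOW, A_RELEASE)
  (M_WAIT, SIG_FOUND) → (M_HALT, A_GRAB)
  (M_WAIT, SIG_FAIL) → (M_WAIT, A_PING)
  (M_WAIT, SIG_OK) → (M_SCAN, A_GRAB)  ← event matches
event = SIG_OK selects (M_SCAN, A_GRAB)

mode=M_SCAN action=A_GRAB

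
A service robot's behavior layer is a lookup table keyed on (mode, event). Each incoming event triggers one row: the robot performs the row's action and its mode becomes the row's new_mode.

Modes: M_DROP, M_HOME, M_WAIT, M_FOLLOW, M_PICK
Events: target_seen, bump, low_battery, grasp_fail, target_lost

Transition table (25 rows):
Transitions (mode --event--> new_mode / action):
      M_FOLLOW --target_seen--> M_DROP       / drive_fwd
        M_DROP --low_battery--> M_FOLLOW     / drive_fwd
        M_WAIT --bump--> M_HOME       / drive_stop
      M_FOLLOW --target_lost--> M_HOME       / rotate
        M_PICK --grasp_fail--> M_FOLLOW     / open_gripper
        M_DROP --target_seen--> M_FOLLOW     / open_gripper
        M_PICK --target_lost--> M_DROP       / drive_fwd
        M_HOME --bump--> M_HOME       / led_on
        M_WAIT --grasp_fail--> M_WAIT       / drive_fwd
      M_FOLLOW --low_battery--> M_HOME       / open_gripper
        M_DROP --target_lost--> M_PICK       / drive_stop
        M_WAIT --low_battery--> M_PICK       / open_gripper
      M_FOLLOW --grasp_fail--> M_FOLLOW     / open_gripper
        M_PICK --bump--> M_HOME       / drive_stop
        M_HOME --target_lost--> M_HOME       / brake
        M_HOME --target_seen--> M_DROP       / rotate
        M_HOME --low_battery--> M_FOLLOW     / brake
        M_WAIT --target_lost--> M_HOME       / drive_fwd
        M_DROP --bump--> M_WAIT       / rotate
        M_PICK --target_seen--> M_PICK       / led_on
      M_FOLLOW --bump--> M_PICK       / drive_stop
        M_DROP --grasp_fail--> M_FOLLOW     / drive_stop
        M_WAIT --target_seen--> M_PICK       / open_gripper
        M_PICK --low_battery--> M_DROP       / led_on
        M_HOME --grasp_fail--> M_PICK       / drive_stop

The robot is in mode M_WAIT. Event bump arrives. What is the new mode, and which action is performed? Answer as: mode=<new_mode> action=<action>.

current mode = M_WAIT; filter table to that mode:
  (M_WAIT, bump) → (M_HOME, drive_stop)  ← event matches
  (M_WAIT, grasp_fail) → (M_WAIT, drive_fwd)
  (M_WAIT, low_battery) → (M_PICK, open_gripper)
  (M_WAIT, target_lost) → (M_HOME, drive_fwd)
  (M_WAIT, target_seen) → (M_PICK, open_gripper)
event = bump selects (M_HOME, drive_stop)

mode=M_HOME action=drive_stop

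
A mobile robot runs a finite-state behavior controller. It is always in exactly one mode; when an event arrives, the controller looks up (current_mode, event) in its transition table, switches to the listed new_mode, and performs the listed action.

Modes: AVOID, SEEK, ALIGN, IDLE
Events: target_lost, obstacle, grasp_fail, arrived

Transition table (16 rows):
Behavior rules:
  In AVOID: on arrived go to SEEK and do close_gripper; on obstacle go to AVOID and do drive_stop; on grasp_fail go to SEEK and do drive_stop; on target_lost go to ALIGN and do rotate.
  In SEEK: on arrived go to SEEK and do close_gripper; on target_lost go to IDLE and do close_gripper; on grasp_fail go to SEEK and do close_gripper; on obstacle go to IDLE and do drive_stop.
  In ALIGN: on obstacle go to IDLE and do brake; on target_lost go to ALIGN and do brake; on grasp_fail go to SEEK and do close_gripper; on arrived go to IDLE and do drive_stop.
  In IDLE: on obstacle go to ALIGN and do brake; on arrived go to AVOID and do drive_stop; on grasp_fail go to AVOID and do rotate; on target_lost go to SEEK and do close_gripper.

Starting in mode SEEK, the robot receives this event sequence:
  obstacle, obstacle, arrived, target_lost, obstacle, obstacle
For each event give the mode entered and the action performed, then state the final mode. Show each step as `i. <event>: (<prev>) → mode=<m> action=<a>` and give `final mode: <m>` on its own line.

1. obstacle: (SEEK) → mode=IDLE action=drive_stop
2. obstacle: (IDLE) → mode=ALIGN action=brake
3. arrived: (ALIGN) → mode=IDLE action=drive_stop
4. target_lost: (IDLE) → mode=SEEK action=close_gripper
5. obstacle: (SEEK) → mode=IDLE action=drive_stop
6. obstacle: (IDLE) → mode=ALIGN action=brake

final mode: ALIGN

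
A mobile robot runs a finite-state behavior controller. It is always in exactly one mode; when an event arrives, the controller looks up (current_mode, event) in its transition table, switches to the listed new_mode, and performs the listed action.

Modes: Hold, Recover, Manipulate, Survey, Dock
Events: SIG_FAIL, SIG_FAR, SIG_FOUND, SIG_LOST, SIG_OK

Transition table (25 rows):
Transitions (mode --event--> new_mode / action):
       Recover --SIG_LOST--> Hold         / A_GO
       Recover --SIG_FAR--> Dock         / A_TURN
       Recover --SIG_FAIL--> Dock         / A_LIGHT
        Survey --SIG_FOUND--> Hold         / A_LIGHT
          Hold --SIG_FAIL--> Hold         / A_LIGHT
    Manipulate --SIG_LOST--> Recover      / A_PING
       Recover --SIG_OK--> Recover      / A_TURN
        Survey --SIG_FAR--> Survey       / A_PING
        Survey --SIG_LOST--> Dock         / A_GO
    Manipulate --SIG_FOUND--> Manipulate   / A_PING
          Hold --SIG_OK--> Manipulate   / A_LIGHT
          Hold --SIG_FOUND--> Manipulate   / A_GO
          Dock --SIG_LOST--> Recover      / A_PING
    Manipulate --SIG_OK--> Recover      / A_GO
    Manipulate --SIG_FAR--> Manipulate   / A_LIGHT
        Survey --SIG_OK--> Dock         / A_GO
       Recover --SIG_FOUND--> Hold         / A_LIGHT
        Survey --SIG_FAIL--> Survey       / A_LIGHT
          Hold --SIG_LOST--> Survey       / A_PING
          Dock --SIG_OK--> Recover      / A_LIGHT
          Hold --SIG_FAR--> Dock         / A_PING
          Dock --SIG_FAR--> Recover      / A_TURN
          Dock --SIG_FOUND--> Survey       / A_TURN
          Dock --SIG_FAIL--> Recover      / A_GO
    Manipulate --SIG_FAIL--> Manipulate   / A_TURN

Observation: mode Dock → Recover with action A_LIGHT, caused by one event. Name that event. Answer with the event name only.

try SIG_FAIL: (Dock, SIG_FAIL) → (Recover, A_GO)
try SIG_FAR: (Dock, SIG_FAR) → (Recover, A_TURN)
try SIG_FOUND: (Dock, SIG_FOUND) → (Survey, A_TURN)
try SIG_LOST: (Dock, SIG_LOST) → (Recover, A_PING)
try SIG_OK: (Dock, SIG_OK) → (Recover, A_LIGHT)  ← matches

SIG_OK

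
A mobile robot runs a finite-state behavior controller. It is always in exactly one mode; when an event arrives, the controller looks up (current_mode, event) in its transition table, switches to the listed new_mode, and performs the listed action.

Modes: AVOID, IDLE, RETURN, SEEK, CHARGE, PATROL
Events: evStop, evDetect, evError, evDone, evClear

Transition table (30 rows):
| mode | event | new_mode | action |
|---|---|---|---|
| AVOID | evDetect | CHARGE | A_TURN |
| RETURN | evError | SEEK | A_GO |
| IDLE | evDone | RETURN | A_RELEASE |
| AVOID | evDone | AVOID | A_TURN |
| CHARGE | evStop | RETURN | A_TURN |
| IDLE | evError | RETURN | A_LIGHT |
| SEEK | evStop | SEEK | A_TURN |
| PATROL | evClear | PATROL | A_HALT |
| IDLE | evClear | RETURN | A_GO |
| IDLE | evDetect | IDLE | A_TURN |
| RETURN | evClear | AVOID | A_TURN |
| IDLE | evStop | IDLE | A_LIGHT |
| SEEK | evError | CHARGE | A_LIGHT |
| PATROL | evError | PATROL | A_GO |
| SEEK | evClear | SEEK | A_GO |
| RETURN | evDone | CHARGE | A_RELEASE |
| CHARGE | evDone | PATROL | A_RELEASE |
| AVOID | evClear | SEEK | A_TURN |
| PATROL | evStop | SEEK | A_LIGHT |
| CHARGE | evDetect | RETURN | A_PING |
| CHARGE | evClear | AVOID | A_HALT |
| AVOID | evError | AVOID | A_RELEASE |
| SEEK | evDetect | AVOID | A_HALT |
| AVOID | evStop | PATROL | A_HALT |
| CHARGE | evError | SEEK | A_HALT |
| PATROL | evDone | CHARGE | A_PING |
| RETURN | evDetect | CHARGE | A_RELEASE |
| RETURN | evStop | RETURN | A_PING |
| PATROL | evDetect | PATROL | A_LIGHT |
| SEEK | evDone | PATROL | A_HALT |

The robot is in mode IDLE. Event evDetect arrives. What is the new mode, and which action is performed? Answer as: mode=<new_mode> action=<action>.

mode=IDLE action=A_TURN

current mode = IDLE; filter table to that mode:
  (IDLE, evDone) → (RETURN, A_RELEASE)
  (IDLE, evError) → (RETURN, A_LIGHT)
  (IDLE, evClear) → (RETURN, A_GO)
  (IDLE, evDetect) → (IDLE, A_TURN)  ← event matches
  (IDLE, evStop) → (IDLE, A_LIGHT)
event = evDetect selects (IDLE, A_TURN)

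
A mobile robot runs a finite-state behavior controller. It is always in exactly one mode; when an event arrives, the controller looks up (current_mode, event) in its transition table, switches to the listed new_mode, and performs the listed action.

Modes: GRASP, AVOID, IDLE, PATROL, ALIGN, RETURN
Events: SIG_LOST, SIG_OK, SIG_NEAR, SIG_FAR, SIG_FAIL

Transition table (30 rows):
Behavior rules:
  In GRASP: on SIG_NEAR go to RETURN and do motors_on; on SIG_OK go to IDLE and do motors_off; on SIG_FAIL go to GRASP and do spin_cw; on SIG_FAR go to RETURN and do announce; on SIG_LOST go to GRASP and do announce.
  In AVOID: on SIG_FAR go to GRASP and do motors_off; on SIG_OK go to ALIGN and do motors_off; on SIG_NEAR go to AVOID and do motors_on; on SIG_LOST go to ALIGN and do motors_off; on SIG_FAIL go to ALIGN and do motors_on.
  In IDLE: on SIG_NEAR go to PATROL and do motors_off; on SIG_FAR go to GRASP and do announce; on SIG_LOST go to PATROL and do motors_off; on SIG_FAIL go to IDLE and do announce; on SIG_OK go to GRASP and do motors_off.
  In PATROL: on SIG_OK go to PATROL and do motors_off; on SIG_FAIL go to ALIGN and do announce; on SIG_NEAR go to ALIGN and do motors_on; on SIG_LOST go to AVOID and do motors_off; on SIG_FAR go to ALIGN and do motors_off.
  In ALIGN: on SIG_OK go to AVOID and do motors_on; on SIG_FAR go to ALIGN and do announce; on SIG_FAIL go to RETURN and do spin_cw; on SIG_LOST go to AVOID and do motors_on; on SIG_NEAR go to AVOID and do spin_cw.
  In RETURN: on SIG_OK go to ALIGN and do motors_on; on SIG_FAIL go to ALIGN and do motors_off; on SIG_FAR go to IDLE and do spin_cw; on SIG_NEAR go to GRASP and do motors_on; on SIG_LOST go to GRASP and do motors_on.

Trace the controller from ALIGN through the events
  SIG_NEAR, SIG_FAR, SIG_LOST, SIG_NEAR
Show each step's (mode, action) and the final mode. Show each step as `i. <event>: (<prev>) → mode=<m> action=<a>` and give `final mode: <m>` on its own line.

1. SIG_NEAR: (ALIGN) → mode=AVOID action=spin_cw
2. SIG_FAR: (AVOID) → mode=GRASP action=motors_off
3. SIG_LOST: (GRASP) → mode=GRASP action=announce
4. SIG_NEAR: (GRASP) → mode=RETURN action=motors_on

final mode: RETURN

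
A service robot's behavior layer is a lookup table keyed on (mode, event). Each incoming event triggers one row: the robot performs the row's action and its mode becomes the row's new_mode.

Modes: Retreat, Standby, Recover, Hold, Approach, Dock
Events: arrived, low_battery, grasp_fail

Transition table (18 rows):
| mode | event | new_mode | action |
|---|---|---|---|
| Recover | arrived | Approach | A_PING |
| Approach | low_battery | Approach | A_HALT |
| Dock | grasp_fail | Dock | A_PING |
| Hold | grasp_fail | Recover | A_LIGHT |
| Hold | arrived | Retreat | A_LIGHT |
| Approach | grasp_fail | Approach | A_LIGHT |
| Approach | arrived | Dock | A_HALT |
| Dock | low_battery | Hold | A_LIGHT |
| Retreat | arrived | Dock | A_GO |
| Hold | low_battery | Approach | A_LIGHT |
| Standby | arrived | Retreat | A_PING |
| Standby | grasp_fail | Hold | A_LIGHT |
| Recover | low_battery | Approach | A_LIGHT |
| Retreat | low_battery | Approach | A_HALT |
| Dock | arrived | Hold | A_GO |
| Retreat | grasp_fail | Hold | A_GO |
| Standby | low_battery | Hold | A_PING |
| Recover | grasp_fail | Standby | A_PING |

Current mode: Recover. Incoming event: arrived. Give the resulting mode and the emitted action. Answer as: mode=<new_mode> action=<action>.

current mode = Recover; filter table to that mode:
  (Recover, arrived) → (Approach, A_PING)  ← event matches
  (Recover, low_battery) → (Approach, A_LIGHT)
  (Recover, grasp_fail) → (Standby, A_PING)
event = arrived selects (Approach, A_PING)

mode=Approach action=A_PING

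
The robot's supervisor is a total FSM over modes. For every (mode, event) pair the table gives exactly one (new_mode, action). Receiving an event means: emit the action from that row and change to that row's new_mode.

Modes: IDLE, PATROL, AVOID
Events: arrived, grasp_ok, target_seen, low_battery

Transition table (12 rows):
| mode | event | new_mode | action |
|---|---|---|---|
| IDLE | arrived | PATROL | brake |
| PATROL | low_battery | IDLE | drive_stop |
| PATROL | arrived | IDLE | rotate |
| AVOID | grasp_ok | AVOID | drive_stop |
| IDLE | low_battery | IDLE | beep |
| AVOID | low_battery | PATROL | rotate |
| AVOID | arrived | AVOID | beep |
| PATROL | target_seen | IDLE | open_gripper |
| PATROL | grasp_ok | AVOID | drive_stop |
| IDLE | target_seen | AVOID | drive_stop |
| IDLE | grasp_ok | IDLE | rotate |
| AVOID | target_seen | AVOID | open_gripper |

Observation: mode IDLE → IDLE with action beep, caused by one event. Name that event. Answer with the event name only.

low_battery

try arrived: (IDLE, arrived) → (PATROL, brake)
try grasp_ok: (IDLE, grasp_ok) → (IDLE, rotate)
try target_seen: (IDLE, target_seen) → (AVOID, drive_stop)
try low_battery: (IDLE, low_battery) → (IDLE, beep)  ← matches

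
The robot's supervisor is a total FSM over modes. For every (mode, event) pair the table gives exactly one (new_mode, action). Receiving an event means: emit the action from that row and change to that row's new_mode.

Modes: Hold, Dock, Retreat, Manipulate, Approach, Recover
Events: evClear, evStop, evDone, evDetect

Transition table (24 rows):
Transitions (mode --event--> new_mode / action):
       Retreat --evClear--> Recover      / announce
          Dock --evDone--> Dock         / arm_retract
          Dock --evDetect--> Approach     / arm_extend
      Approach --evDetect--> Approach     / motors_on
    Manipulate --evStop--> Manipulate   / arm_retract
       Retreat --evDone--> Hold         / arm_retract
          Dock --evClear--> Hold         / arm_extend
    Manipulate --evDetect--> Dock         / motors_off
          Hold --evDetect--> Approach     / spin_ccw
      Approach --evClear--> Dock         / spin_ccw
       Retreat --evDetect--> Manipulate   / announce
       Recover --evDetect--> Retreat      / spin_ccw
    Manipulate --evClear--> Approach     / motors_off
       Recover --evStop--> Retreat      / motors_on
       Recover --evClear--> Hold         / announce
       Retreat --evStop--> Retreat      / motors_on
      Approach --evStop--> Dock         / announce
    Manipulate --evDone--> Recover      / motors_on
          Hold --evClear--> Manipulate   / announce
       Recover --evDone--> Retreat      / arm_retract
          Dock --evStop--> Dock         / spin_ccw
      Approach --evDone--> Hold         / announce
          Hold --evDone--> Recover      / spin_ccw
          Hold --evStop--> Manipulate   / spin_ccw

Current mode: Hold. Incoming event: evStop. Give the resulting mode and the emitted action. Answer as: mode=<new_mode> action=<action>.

mode=Manipulate action=spin_ccw

current mode = Hold; filter table to that mode:
  (Hold, evDetect) → (Approach, spin_ccw)
  (Hold, evClear) → (Manipulate, announce)
  (Hold, evDone) → (Recover, spin_ccw)
  (Hold, evStop) → (Manipulate, spin_ccw)  ← event matches
event = evStop selects (Manipulate, spin_ccw)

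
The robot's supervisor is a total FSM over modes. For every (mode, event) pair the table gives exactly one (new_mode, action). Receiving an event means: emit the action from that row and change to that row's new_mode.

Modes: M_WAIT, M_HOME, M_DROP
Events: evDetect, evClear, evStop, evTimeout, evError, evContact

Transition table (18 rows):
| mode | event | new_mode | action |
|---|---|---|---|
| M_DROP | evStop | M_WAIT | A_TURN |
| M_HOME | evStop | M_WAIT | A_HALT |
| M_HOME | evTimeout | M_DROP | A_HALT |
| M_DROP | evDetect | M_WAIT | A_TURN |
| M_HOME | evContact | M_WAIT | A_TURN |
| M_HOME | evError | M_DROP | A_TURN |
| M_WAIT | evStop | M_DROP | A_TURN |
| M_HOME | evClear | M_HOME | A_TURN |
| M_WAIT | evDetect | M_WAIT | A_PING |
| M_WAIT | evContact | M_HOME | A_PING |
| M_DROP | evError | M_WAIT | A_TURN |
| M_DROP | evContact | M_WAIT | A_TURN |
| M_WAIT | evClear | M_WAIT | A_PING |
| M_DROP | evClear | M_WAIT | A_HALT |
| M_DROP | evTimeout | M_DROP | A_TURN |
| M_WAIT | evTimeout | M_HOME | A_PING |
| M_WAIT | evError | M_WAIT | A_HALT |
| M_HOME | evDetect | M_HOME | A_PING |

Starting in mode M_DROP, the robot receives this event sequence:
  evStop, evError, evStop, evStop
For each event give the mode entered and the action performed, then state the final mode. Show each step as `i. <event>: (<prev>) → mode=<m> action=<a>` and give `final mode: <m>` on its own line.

final mode: M_WAIT

1. evStop: (M_DROP) → mode=M_WAIT action=A_TURN
2. evError: (M_WAIT) → mode=M_WAIT action=A_HALT
3. evStop: (M_WAIT) → mode=M_DROP action=A_TURN
4. evStop: (M_DROP) → mode=M_WAIT action=A_TURN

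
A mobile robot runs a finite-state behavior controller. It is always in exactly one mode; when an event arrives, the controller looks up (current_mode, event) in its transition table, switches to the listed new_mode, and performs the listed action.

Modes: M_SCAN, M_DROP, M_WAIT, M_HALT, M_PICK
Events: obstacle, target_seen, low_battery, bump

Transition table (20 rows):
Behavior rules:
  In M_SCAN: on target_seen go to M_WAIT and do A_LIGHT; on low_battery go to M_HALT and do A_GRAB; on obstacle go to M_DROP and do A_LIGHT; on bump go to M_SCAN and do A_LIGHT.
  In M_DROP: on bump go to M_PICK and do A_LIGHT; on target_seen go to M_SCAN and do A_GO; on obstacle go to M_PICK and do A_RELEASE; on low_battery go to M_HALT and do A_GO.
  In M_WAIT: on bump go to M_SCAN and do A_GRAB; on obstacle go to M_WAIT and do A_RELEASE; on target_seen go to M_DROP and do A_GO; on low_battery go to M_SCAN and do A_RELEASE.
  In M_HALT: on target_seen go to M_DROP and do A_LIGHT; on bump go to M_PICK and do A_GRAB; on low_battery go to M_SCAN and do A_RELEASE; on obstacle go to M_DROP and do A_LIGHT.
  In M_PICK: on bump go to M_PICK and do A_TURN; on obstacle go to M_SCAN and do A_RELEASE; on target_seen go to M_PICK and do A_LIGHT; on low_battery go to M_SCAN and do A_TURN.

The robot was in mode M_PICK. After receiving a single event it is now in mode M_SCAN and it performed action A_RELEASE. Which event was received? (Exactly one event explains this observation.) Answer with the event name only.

obstacle

try obstacle: (M_PICK, obstacle) → (M_SCAN, A_RELEASE)  ← matches
try target_seen: (M_PICK, target_seen) → (M_PICK, A_LIGHT)
try low_battery: (M_PICK, low_battery) → (M_SCAN, A_TURN)
try bump: (M_PICK, bump) → (M_PICK, A_TURN)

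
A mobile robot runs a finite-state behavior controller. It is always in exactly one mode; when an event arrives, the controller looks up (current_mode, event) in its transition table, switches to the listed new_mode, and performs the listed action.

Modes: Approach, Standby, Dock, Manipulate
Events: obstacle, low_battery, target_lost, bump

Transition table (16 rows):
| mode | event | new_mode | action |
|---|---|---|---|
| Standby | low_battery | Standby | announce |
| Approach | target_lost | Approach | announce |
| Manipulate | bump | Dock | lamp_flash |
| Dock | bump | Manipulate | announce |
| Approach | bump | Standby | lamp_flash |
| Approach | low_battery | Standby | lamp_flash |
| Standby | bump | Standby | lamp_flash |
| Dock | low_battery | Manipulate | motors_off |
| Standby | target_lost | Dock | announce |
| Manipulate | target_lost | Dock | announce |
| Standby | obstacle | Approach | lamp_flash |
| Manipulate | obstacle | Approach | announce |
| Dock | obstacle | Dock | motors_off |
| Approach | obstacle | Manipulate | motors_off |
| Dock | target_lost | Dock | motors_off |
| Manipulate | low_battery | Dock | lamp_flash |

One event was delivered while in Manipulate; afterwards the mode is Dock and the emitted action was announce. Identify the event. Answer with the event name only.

try obstacle: (Manipulate, obstacle) → (Approach, announce)
try low_battery: (Manipulate, low_battery) → (Dock, lamp_flash)
try target_lost: (Manipulate, target_lost) → (Dock, announce)  ← matches
try bump: (Manipulate, bump) → (Dock, lamp_flash)

target_lost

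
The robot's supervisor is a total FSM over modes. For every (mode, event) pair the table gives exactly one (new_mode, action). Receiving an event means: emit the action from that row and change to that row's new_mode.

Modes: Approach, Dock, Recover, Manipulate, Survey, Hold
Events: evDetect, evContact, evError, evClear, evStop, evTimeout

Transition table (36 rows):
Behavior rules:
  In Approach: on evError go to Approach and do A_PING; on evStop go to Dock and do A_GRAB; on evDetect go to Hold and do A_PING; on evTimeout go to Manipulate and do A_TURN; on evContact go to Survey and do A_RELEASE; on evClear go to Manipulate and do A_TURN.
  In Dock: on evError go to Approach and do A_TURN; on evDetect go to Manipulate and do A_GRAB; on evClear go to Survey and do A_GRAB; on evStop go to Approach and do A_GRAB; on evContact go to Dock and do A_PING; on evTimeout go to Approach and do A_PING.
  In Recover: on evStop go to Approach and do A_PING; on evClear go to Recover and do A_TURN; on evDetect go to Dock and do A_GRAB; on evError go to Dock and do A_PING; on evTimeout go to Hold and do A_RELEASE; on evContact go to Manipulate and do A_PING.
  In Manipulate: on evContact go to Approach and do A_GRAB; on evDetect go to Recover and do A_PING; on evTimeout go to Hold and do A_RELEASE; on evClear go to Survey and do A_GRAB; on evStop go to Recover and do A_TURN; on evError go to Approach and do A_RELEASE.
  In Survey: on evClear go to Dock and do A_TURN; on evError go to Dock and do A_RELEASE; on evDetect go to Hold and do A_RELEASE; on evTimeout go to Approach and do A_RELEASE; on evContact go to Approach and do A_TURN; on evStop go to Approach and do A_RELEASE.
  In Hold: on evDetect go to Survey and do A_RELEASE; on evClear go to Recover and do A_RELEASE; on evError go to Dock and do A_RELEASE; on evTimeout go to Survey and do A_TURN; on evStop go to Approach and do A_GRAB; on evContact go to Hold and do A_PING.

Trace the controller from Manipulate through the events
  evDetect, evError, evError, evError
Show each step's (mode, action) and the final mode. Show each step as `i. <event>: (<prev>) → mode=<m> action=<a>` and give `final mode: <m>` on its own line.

final mode: Approach

1. evDetect: (Manipulate) → mode=Recover action=A_PING
2. evError: (Recover) → mode=Dock action=A_PING
3. evError: (Dock) → mode=Approach action=A_TURN
4. evError: (Approach) → mode=Approach action=A_PING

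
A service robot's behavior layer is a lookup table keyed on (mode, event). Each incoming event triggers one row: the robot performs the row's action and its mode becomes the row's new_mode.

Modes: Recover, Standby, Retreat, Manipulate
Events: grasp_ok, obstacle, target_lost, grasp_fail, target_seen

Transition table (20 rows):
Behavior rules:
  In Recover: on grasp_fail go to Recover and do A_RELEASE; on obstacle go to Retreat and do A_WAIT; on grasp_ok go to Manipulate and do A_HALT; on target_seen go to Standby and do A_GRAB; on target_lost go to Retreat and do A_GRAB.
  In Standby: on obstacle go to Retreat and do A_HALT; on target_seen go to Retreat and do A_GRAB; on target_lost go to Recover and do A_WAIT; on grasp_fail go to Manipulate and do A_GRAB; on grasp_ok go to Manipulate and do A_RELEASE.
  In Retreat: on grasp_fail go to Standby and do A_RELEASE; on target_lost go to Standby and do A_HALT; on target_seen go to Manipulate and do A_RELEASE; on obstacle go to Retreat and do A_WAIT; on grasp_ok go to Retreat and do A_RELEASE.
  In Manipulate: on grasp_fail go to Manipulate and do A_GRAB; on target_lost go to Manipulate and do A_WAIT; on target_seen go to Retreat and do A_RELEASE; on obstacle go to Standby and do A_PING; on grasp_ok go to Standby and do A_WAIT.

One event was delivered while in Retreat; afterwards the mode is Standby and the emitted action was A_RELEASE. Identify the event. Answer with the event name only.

grasp_fail

try grasp_ok: (Retreat, grasp_ok) → (Retreat, A_RELEASE)
try obstacle: (Retreat, obstacle) → (Retreat, A_WAIT)
try target_lost: (Retreat, target_lost) → (Standby, A_HALT)
try grasp_fail: (Retreat, grasp_fail) → (Standby, A_RELEASE)  ← matches
try target_seen: (Retreat, target_seen) → (Manipulate, A_RELEASE)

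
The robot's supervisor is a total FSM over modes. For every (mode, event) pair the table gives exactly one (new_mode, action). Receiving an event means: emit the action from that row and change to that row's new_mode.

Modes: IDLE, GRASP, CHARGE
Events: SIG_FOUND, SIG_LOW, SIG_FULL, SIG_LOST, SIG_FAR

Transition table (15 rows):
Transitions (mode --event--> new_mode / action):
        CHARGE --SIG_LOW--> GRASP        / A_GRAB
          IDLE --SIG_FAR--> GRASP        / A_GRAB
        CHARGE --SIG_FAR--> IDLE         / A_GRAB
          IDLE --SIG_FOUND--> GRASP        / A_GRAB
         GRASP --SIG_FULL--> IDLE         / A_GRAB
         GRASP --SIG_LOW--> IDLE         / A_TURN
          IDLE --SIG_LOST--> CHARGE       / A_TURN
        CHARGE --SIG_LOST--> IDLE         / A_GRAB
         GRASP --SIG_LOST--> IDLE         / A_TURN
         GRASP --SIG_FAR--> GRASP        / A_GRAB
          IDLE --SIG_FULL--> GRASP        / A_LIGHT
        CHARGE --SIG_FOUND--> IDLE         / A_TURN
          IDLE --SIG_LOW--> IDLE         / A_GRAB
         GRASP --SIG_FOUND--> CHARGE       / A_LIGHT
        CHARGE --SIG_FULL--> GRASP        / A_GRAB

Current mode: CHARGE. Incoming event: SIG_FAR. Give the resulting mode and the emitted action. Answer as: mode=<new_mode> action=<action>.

mode=IDLE action=A_GRAB

current mode = CHARGE; filter table to that mode:
  (CHARGE, SIG_LOW) → (GRASP, A_GRAB)
  (CHARGE, SIG_FAR) → (IDLE, A_GRAB)  ← event matches
  (CHARGE, SIG_LOST) → (IDLE, A_GRAB)
  (CHARGE, SIG_FOUND) → (IDLE, A_TURN)
  (CHARGE, SIG_FULL) → (GRASP, A_GRAB)
event = SIG_FAR selects (IDLE, A_GRAB)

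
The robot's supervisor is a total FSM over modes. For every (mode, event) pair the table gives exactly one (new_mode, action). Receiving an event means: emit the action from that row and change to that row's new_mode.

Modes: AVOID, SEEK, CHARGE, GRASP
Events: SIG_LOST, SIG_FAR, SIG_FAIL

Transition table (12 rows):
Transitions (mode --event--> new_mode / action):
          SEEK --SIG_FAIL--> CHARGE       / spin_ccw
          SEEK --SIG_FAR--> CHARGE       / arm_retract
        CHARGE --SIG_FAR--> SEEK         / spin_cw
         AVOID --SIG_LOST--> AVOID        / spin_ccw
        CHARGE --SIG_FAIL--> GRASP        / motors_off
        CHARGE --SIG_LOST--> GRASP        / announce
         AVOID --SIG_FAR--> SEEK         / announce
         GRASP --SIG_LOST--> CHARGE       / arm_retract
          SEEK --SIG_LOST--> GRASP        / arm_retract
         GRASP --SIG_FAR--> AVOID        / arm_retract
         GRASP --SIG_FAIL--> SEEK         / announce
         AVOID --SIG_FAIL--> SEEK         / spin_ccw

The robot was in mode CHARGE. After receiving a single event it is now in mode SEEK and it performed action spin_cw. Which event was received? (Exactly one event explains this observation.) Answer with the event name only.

try SIG_LOST: (CHARGE, SIG_LOST) → (GRASP, announce)
try SIG_FAR: (CHARGE, SIG_FAR) → (SEEK, spin_cw)  ← matches
try SIG_FAIL: (CHARGE, SIG_FAIL) → (GRASP, motors_off)

SIG_FAR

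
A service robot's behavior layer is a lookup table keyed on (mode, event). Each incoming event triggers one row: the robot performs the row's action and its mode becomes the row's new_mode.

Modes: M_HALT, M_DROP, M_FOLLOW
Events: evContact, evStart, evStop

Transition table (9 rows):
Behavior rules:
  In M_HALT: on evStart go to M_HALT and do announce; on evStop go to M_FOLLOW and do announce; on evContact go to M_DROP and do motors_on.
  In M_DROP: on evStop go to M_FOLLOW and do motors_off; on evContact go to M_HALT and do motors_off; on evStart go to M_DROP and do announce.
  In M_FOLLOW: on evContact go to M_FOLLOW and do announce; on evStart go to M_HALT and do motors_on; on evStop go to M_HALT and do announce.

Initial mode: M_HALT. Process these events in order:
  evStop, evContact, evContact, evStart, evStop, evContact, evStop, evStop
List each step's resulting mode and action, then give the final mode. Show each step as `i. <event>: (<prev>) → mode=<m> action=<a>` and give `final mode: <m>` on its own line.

final mode: M_FOLLOW

1. evStop: (M_HALT) → mode=M_FOLLOW action=announce
2. evContact: (M_FOLLOW) → mode=M_FOLLOW action=announce
3. evContact: (M_FOLLOW) → mode=M_FOLLOW action=announce
4. evStart: (M_FOLLOW) → mode=M_HALT action=motors_on
5. evStop: (M_HALT) → mode=M_FOLLOW action=announce
6. evContact: (M_FOLLOW) → mode=M_FOLLOW action=announce
7. evStop: (M_FOLLOW) → mode=M_HALT action=announce
8. evStop: (M_HALT) → mode=M_FOLLOW action=announce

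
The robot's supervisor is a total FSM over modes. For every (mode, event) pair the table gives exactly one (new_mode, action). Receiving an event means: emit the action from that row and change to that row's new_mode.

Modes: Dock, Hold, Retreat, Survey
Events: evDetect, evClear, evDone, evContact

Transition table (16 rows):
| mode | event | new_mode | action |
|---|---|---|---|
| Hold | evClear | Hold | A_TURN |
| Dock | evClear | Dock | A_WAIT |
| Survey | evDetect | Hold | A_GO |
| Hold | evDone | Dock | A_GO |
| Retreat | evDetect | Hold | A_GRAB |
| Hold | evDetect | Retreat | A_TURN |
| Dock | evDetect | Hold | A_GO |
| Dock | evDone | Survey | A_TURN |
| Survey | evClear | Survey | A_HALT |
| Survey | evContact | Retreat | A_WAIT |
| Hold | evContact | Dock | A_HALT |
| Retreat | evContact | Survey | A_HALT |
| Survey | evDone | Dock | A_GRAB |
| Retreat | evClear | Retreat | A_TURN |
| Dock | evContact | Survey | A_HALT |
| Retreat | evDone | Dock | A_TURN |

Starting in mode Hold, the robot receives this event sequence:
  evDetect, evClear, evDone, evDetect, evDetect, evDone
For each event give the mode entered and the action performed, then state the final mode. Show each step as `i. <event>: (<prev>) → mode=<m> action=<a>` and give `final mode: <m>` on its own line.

final mode: Dock

1. evDetect: (Hold) → mode=Retreat action=A_TURN
2. evClear: (Retreat) → mode=Retreat action=A_TURN
3. evDone: (Retreat) → mode=Dock action=A_TURN
4. evDetect: (Dock) → mode=Hold action=A_GO
5. evDetect: (Hold) → mode=Retreat action=A_TURN
6. evDone: (Retreat) → mode=Dock action=A_TURN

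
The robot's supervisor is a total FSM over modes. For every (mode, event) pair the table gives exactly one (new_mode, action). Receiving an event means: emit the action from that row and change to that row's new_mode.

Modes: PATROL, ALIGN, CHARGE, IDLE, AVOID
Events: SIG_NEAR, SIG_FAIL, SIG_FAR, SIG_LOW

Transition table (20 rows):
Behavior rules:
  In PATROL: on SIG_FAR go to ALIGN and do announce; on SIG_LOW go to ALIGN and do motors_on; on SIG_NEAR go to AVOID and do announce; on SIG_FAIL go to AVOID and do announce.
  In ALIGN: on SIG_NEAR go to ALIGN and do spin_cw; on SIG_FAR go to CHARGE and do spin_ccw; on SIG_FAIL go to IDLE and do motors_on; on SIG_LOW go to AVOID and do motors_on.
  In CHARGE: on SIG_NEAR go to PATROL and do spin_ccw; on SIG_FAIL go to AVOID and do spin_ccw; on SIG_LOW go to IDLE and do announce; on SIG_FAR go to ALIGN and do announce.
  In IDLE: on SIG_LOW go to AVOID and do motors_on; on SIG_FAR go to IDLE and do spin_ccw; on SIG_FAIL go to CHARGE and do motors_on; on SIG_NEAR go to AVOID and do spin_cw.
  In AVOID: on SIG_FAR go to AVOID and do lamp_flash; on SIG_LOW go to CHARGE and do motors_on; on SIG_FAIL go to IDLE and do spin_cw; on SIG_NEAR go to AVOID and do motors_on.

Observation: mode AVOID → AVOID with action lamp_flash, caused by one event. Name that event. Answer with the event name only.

SIG_FAR

try SIG_NEAR: (AVOID, SIG_NEAR) → (AVOID, motors_on)
try SIG_FAIL: (AVOID, SIG_FAIL) → (IDLE, spin_cw)
try SIG_FAR: (AVOID, SIG_FAR) → (AVOID, lamp_flash)  ← matches
try SIG_LOW: (AVOID, SIG_LOW) → (CHARGE, motors_on)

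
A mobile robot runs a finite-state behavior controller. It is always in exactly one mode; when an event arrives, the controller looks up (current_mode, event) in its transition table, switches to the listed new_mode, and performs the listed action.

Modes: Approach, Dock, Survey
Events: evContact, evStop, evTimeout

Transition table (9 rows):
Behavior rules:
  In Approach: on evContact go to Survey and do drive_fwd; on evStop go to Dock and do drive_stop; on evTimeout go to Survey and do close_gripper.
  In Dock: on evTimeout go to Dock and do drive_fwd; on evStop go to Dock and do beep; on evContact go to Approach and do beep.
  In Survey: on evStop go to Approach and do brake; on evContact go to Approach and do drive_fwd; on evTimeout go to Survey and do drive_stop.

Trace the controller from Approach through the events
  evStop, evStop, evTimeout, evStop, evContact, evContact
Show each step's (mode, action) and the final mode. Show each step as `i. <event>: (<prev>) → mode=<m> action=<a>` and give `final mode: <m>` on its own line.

final mode: Survey

1. evStop: (Approach) → mode=Dock action=drive_stop
2. evStop: (Dock) → mode=Dock action=beep
3. evTimeout: (Dock) → mode=Dock action=drive_fwd
4. evStop: (Dock) → mode=Dock action=beep
5. evContact: (Dock) → mode=Approach action=beep
6. evContact: (Approach) → mode=Survey action=drive_fwd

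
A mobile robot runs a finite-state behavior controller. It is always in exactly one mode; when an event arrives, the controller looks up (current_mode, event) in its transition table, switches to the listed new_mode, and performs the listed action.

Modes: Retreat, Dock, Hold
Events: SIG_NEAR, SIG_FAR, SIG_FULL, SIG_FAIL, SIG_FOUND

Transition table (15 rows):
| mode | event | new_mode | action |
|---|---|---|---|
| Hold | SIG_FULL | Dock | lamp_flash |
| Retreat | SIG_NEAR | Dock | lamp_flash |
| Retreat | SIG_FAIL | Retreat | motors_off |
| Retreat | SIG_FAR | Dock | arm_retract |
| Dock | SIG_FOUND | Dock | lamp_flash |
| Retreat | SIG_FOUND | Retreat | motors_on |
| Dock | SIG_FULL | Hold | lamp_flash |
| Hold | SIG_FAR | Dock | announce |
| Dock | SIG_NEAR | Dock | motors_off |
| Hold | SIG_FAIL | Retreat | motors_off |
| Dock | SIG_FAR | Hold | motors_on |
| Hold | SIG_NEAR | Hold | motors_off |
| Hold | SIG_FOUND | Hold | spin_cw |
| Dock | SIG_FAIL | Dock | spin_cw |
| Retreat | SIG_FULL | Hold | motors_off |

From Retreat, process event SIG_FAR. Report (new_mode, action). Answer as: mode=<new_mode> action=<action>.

current mode = Retreat; filter table to that mode:
  (Retreat, SIG_NEAR) → (Dock, lamp_flash)
  (Retreat, SIG_FAIL) → (Retreat, motors_off)
  (Retreat, SIG_FAR) → (Dock, arm_retract)  ← event matches
  (Retreat, SIG_FOUND) → (Retreat, motors_on)
  (Retreat, SIG_FULL) → (Hold, motors_off)
event = SIG_FAR selects (Dock, arm_retract)

mode=Dock action=arm_retract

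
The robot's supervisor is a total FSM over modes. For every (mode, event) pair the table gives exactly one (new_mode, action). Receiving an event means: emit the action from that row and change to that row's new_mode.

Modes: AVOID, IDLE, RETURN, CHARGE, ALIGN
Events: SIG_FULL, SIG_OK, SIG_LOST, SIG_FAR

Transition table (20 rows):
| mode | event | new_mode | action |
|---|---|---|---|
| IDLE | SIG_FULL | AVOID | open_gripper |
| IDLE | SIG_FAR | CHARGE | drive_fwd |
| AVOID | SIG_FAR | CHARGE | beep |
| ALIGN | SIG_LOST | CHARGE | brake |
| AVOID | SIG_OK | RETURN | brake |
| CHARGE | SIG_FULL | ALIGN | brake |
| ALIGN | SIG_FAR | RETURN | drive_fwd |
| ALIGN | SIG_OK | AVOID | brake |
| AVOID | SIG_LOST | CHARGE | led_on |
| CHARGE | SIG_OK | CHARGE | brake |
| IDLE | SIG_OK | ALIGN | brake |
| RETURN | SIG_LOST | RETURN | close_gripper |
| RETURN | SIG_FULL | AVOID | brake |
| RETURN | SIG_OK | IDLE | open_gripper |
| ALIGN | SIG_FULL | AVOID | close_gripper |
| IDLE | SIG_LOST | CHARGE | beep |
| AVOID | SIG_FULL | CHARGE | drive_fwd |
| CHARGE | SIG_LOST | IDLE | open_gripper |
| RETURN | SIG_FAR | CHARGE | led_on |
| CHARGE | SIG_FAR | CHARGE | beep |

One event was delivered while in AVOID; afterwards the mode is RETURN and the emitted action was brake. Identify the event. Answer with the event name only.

try SIG_FULL: (AVOID, SIG_FULL) → (CHARGE, drive_fwd)
try SIG_OK: (AVOID, SIG_OK) → (RETURN, brake)  ← matches
try SIG_LOST: (AVOID, SIG_LOST) → (CHARGE, led_on)
try SIG_FAR: (AVOID, SIG_FAR) → (CHARGE, beep)

SIG_OK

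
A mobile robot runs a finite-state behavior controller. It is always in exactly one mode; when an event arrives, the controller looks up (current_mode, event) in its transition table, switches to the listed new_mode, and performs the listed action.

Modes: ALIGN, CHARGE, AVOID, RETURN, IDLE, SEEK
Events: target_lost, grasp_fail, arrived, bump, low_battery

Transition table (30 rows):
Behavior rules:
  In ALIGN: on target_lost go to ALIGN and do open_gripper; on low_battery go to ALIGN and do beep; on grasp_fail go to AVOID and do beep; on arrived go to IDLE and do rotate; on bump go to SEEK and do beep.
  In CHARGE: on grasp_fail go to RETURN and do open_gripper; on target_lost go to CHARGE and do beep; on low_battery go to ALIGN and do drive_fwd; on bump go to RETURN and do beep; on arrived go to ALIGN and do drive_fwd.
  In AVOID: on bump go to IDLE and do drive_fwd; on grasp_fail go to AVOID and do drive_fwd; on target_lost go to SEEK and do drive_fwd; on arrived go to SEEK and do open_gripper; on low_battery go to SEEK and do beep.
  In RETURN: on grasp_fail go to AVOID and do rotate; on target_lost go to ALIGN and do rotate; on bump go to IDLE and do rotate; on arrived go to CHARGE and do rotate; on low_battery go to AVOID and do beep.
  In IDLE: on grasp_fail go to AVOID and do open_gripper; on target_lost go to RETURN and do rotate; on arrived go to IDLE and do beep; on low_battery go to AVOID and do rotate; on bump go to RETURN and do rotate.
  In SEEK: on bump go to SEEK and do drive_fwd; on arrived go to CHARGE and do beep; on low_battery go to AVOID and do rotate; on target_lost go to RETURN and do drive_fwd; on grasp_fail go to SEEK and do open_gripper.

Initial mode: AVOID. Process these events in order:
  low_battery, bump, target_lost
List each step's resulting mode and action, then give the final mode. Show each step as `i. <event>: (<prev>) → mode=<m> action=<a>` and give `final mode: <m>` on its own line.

final mode: RETURN

1. low_battery: (AVOID) → mode=SEEK action=beep
2. bump: (SEEK) → mode=SEEK action=drive_fwd
3. target_lost: (SEEK) → mode=RETURN action=drive_fwd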